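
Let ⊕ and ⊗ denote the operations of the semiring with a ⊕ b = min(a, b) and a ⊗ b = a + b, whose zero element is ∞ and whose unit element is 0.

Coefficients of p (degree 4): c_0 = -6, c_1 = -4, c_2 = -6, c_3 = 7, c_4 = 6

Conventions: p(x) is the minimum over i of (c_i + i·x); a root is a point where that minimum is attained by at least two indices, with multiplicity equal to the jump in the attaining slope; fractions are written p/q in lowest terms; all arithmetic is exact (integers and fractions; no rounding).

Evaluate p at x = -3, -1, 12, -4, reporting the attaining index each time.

p(-3) = min(-6+0·(-3)=-6, -4+1·(-3)=-7, -6+2·(-3)=-12, 7+3·(-3)=-2, 6+4·(-3)=-6) = -12 (attained by i=2)
p(-1) = min(-6+0·(-1)=-6, -4+1·(-1)=-5, -6+2·(-1)=-8, 7+3·(-1)=4, 6+4·(-1)=2) = -8 (attained by i=2)
p(12) = min(-6+0·12=-6, -4+1·12=8, -6+2·12=18, 7+3·12=43, 6+4·12=54) = -6 (attained by i=0)
p(-4) = min(-6+0·(-4)=-6, -4+1·(-4)=-8, -6+2·(-4)=-14, 7+3·(-4)=-5, 6+4·(-4)=-10) = -14 (attained by i=2)
Answer: p(-3) = -12; p(-1) = -8; p(12) = -6; p(-4) = -14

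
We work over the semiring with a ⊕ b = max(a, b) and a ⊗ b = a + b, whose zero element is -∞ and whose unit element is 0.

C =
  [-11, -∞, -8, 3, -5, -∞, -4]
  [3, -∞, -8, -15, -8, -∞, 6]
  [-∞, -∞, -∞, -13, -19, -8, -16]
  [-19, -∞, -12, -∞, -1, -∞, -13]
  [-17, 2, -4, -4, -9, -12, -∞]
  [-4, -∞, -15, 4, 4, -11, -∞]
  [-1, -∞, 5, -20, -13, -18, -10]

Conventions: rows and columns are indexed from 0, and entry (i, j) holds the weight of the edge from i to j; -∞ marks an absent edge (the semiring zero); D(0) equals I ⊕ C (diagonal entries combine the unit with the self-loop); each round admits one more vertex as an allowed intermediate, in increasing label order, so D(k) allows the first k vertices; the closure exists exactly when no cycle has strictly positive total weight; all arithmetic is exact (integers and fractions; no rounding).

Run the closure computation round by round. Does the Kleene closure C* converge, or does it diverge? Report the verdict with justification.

D(0):
  [0, -∞, -8, 3, -5, -∞, -4]
  [3, 0, -8, -15, -8, -∞, 6]
  [-∞, -∞, 0, -13, -19, -8, -16]
  [-19, -∞, -12, 0, -1, -∞, -13]
  [-17, 2, -4, -4, 0, -12, -∞]
  [-4, -∞, -15, 4, 4, 0, -∞]
  [-1, -∞, 5, -20, -13, -18, 0]
D(1):
  [0, -∞, -8, 3, -5, -∞, -4]
  [3, 0, -5, 6, -2, -∞, 6]
  [-∞, -∞, 0, -13, -19, -8, -16]
  [-19, -∞, -12, 0, -1, -∞, -13]
  [-17, 2, -4, -4, 0, -12, -21]
  [-4, -∞, -12, 4, 4, 0, -8]
  [-1, -∞, 5, 2, -6, -18, 0]
D(2):
  [0, -∞, -8, 3, -5, -∞, -4]
  [3, 0, -5, 6, -2, -∞, 6]
  [-∞, -∞, 0, -13, -19, -8, -16]
  [-19, -∞, -12, 0, -1, -∞, -13]
  [5, 2, -3, 8, 0, -12, 8]
  [-4, -∞, -12, 4, 4, 0, -8]
  [-1, -∞, 5, 2, -6, -18, 0]
D(3):
  [0, -∞, -8, 3, -5, -16, -4]
  [3, 0, -5, 6, -2, -13, 6]
  [-∞, -∞, 0, -13, -19, -8, -16]
  [-19, -∞, -12, 0, -1, -20, -13]
  [5, 2, -3, 8, 0, -11, 8]
  [-4, -∞, -12, 4, 4, 0, -8]
  [-1, -∞, 5, 2, -6, -3, 0]
Detection: at round 4, diagonal entry (4, 4) turns strictly positive.
Key observation: the cycle 4->1->0->3->4 has total weight 2 + 3 + 3 + (-1), which is strictly positive.
Answer: DIVERGES — positive cycle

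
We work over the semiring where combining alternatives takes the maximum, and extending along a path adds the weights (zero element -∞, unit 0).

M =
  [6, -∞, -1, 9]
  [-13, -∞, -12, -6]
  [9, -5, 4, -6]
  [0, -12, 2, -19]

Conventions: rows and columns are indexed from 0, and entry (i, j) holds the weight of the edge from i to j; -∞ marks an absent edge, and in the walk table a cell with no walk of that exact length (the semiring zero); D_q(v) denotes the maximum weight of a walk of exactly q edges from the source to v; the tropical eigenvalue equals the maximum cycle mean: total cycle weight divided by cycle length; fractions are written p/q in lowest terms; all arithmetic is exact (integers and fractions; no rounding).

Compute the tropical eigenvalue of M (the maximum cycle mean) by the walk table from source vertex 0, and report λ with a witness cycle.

q=0: [0, -∞, -∞, -∞]
q=1: [6, -∞, -1, 9]
q=2: [12, -3, 11, 15]
q=3: [20, 6, 17, 21]
q=4: [26, 12, 23, 29]
Optimal cycle mean attained by: cycle 0->3->2->0, total 9 + 2 + 9, length 3.
Answer: λ = 20/3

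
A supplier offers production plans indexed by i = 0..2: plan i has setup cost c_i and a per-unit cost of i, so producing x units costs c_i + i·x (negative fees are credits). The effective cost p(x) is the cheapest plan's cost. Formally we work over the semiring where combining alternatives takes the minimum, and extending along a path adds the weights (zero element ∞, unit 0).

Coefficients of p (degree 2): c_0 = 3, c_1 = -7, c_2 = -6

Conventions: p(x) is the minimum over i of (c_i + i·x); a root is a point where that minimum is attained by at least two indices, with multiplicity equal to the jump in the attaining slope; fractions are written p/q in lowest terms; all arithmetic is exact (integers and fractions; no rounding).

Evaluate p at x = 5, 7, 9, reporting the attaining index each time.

p(5) = min(3+0·5=3, -7+1·5=-2, -6+2·5=4) = -2 (attained by i=1)
p(7) = min(3+0·7=3, -7+1·7=0, -6+2·7=8) = 0 (attained by i=1)
p(9) = min(3+0·9=3, -7+1·9=2, -6+2·9=12) = 2 (attained by i=1)
Answer: p(5) = -2; p(7) = 0; p(9) = 2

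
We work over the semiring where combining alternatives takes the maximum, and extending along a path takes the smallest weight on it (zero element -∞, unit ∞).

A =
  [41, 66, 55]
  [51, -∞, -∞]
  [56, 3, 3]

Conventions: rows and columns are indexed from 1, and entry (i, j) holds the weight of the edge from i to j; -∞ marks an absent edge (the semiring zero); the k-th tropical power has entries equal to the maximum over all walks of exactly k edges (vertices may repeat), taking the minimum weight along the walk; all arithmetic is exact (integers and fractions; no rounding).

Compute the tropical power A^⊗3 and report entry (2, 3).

A^⊗2:
  [55, 41, 41]
  [41, 51, 51]
  [41, 56, 55]
A^⊗3:
  [41, 55, 55]
  [51, 41, 41]
  [55, 41, 41]
Key observation: the optimum is the walk 2->1->1->3, with weight 51 min 41 min 55 = 41.
Optimal value attained by: walk 2->1->1->3.
Answer: (A^⊗3)[2][3] = 41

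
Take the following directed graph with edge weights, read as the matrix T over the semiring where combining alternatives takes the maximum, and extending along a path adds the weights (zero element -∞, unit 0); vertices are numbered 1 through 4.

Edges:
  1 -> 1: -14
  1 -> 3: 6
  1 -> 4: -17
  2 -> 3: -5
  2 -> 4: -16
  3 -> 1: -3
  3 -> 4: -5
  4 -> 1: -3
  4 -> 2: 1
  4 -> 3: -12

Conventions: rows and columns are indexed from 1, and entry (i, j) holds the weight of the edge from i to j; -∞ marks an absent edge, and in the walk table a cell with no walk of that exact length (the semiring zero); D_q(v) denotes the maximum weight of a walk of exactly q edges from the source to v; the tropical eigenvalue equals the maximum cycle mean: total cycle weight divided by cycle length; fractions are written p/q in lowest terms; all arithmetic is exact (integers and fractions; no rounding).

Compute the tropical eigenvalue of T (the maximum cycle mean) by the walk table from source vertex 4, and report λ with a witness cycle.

q=0: [-∞, -∞, -∞, 0]
q=1: [-3, 1, -12, -∞]
q=2: [-15, -∞, 3, -15]
q=3: [0, -14, -9, -2]
q=4: [-5, -1, 6, -14]
Optimal cycle mean attained by: cycle 1->3->1, total 6 + (-3), length 2.
Answer: λ = 3/2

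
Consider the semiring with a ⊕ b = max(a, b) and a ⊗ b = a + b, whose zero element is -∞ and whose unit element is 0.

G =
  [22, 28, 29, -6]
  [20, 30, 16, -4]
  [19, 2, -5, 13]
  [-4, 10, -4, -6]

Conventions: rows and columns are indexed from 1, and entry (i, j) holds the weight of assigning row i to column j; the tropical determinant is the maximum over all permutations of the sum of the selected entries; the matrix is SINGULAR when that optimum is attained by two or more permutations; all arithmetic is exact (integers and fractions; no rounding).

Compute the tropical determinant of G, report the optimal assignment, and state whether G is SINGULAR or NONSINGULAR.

σ = (1, 2, 3, 4): 22 + 30 + (-5) + (-6) = 41
σ = (1, 2, 4, 3): 22 + 30 + 13 + (-4) = 61
σ = (1, 3, 2, 4): 22 + 16 + 2 + (-6) = 34
σ = (1, 3, 4, 2): 22 + 16 + 13 + 10 = 61
σ = (1, 4, 2, 3): 22 + (-4) + 2 + (-4) = 16
σ = (1, 4, 3, 2): 22 + (-4) + (-5) + 10 = 23
σ = (2, 1, 3, 4): 28 + 20 + (-5) + (-6) = 37
σ = (2, 1, 4, 3): 28 + 20 + 13 + (-4) = 57
σ = (2, 3, 1, 4): 28 + 16 + 19 + (-6) = 57
σ = (2, 3, 4, 1): 28 + 16 + 13 + (-4) = 53
σ = (2, 4, 1, 3): 28 + (-4) + 19 + (-4) = 39
σ = (2, 4, 3, 1): 28 + (-4) + (-5) + (-4) = 15
σ = (3, 1, 2, 4): 29 + 20 + 2 + (-6) = 45
σ = (3, 1, 4, 2): 29 + 20 + 13 + 10 = 72
σ = (3, 2, 1, 4): 29 + 30 + 19 + (-6) = 72
σ = (3, 2, 4, 1): 29 + 30 + 13 + (-4) = 68
σ = (3, 4, 1, 2): 29 + (-4) + 19 + 10 = 54
σ = (3, 4, 2, 1): 29 + (-4) + 2 + (-4) = 23
σ = (4, 1, 2, 3): (-6) + 20 + 2 + (-4) = 12
σ = (4, 1, 3, 2): (-6) + 20 + (-5) + 10 = 19
σ = (4, 2, 1, 3): (-6) + 30 + 19 + (-4) = 39
σ = (4, 2, 3, 1): (-6) + 30 + (-5) + (-4) = 15
σ = (4, 3, 1, 2): (-6) + 16 + 19 + 10 = 39
σ = (4, 3, 2, 1): (-6) + 16 + 2 + (-4) = 8
Optimal value attained by: σ = (3, 1, 4, 2).
Answer: det⊕(G) = 72; verdict: SINGULAR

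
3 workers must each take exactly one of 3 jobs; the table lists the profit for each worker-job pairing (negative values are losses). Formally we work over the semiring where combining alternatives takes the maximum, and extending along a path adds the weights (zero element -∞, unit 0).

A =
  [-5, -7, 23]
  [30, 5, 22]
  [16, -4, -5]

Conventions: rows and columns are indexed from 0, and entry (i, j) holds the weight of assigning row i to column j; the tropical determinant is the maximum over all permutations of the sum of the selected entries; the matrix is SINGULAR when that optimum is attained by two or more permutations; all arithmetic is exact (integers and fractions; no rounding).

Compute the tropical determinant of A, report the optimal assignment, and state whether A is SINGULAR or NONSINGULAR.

σ = (0, 1, 2): (-5) + 5 + (-5) = -5
σ = (0, 2, 1): (-5) + 22 + (-4) = 13
σ = (1, 0, 2): (-7) + 30 + (-5) = 18
σ = (1, 2, 0): (-7) + 22 + 16 = 31
σ = (2, 0, 1): 23 + 30 + (-4) = 49
σ = (2, 1, 0): 23 + 5 + 16 = 44
Optimal value attained by: σ = (2, 0, 1).
Answer: det⊕(A) = 49; verdict: NONSINGULAR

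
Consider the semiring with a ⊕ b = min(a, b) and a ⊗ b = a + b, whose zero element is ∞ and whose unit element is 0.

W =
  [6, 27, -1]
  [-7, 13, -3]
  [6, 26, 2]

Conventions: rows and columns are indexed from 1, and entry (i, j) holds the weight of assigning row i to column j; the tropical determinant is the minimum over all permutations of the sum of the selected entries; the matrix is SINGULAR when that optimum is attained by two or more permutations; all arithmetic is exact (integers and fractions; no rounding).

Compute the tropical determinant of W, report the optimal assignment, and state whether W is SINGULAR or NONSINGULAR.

σ = (1, 2, 3): 6 + 13 + 2 = 21
σ = (1, 3, 2): 6 + (-3) + 26 = 29
σ = (2, 1, 3): 27 + (-7) + 2 = 22
σ = (2, 3, 1): 27 + (-3) + 6 = 30
σ = (3, 1, 2): (-1) + (-7) + 26 = 18
σ = (3, 2, 1): (-1) + 13 + 6 = 18
Optimal value attained by: σ = (3, 1, 2).
Answer: det⊕(W) = 18; verdict: SINGULAR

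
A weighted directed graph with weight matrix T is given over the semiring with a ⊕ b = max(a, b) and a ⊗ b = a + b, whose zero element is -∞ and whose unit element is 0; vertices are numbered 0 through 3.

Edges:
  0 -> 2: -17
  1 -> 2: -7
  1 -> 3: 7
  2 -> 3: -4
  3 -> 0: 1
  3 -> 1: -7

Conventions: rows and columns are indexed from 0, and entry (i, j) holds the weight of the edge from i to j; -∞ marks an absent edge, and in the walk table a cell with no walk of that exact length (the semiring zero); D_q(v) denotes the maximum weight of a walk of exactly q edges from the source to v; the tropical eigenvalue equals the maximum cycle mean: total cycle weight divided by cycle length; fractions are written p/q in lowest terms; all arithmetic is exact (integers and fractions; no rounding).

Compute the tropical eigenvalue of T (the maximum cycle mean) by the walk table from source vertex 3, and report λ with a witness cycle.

q=0: [-∞, -∞, -∞, 0]
q=1: [1, -7, -∞, -∞]
q=2: [-∞, -∞, -14, 0]
q=3: [1, -7, -∞, -18]
q=4: [-17, -25, -14, 0]
Optimal cycle mean attained by: cycle 1->3->1, total 7 + (-7), length 2.
Answer: λ = 0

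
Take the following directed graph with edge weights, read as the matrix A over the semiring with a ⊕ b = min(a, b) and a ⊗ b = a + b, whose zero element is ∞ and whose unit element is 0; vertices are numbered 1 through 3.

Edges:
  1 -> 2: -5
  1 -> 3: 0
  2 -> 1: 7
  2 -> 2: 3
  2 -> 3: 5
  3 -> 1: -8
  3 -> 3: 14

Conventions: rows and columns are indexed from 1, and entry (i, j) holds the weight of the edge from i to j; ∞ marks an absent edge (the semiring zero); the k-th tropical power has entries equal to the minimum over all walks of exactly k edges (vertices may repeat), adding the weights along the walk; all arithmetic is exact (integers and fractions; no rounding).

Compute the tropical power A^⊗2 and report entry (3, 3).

A^⊗2:
  [-8, -2, 0]
  [-3, 2, 7]
  [6, -13, -8]
Key observation: the optimum is the walk 3->1->3, with weight (-8) + 0 = -8.
Optimal value attained by: walk 3->1->3.
Answer: (A^⊗2)[3][3] = -8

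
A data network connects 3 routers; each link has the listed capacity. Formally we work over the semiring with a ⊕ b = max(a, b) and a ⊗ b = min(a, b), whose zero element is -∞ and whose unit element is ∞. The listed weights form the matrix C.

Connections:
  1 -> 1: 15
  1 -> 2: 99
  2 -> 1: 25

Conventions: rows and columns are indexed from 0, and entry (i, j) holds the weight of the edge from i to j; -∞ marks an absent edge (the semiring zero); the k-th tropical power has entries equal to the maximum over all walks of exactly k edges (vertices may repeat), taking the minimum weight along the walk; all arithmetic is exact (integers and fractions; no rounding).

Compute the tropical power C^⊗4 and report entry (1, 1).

C^⊗2:
  [-∞, -∞, -∞]
  [-∞, 25, 15]
  [-∞, 15, 25]
C^⊗3:
  [-∞, -∞, -∞]
  [-∞, 15, 25]
  [-∞, 25, 15]
C^⊗4:
  [-∞, -∞, -∞]
  [-∞, 25, 15]
  [-∞, 15, 25]
Key observation: the optimum is the walk 1->2->1->2->1, with weight 99 min 25 min 99 min 25 = 25.
Optimal value attained by: walk 1->2->1->2->1.
Answer: (C^⊗4)[1][1] = 25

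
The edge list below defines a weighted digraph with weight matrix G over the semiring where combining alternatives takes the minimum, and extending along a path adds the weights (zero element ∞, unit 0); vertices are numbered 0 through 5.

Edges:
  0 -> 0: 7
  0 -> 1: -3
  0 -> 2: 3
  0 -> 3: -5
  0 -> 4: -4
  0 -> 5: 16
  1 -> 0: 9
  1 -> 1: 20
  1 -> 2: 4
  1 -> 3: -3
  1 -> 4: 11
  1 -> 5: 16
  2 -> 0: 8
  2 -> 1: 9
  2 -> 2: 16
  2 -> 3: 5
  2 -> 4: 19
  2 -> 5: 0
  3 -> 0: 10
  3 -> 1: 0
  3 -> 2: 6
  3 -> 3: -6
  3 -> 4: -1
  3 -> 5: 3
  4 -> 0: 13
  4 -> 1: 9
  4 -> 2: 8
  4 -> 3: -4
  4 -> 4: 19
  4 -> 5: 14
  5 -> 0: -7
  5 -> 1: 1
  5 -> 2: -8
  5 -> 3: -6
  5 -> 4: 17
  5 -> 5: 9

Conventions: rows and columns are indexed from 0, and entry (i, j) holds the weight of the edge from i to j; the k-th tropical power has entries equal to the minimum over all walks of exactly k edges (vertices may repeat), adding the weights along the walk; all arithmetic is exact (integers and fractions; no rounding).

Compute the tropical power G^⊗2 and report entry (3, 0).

G^⊗2:
  [5, -5, 1, -11, -6, -2]
  [7, -3, 3, -9, -4, 0]
  [-7, 1, -8, -6, 4, 8]
  [-4, -6, -5, -12, -7, -3]
  [6, -4, 2, -10, -5, -1]
  [0, -10, -4, -12, -11, -8]
Key observation: the optimum is the walk 3->5->0, with weight 3 + (-7) = -4.
Optimal value attained by: walk 3->5->0.
Answer: (G^⊗2)[3][0] = -4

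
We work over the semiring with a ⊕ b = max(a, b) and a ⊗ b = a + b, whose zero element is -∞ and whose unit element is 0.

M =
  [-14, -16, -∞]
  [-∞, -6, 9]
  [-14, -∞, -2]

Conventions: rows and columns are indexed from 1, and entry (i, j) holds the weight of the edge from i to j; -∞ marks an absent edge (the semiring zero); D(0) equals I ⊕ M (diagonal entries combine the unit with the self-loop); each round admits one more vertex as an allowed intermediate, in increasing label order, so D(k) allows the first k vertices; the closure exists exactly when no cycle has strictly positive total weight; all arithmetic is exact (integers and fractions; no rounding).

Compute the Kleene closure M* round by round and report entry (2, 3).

D(0):
  [0, -16, -∞]
  [-∞, 0, 9]
  [-14, -∞, 0]
D(1):
  [0, -16, -∞]
  [-∞, 0, 9]
  [-14, -30, 0]
D(2):
  [0, -16, -7]
  [-∞, 0, 9]
  [-14, -30, 0]
D(3):
  [0, -16, -7]
  [-5, 0, 9]
  [-14, -30, 0]
Answer: M*[2][3] = 9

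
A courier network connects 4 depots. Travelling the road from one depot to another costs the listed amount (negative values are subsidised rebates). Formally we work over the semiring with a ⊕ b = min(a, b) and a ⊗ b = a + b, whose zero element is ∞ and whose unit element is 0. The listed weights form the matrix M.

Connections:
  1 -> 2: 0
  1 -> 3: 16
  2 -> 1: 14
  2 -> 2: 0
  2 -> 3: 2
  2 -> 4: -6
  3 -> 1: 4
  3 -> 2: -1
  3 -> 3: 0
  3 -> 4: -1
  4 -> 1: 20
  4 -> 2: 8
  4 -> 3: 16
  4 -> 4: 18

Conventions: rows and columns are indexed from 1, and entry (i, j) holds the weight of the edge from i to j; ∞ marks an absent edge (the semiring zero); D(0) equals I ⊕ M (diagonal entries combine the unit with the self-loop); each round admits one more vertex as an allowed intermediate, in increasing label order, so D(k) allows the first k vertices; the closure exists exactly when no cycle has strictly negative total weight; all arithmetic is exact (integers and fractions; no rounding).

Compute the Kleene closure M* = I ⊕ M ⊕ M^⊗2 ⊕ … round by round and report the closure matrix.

D(0):
  [0, 0, 16, ∞]
  [14, 0, 2, -6]
  [4, -1, 0, -1]
  [20, 8, 16, 0]
D(1):
  [0, 0, 16, ∞]
  [14, 0, 2, -6]
  [4, -1, 0, -1]
  [20, 8, 16, 0]
D(2):
  [0, 0, 2, -6]
  [14, 0, 2, -6]
  [4, -1, 0, -7]
  [20, 8, 10, 0]
D(3):
  [0, 0, 2, -6]
  [6, 0, 2, -6]
  [4, -1, 0, -7]
  [14, 8, 10, 0]
D(4):
  [0, 0, 2, -6]
  [6, 0, 2, -6]
  [4, -1, 0, -7]
  [14, 8, 10, 0]
Answer: M* = [[0, 0, 2, -6], [6, 0, 2, -6], [4, -1, 0, -7], [14, 8, 10, 0]]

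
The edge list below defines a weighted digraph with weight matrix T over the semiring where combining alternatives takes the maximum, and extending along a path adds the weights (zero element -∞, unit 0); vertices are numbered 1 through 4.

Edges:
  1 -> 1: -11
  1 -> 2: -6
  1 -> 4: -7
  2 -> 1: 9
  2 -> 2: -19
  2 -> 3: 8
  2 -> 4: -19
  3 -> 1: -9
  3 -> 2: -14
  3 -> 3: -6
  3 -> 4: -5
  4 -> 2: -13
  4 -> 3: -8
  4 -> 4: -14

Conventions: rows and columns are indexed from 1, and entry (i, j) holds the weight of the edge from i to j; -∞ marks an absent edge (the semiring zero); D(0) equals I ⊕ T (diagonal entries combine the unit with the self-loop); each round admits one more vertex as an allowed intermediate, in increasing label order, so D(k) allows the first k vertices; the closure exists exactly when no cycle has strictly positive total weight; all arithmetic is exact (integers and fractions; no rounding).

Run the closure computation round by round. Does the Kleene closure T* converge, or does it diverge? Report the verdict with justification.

D(0):
  [0, -6, -∞, -7]
  [9, 0, 8, -19]
  [-9, -14, 0, -5]
  [-∞, -13, -8, 0]
Detection: at round 1, diagonal entry (2, 2) turns strictly positive.
Key observation: the cycle 2->1->2 has total weight 9 + (-6), which is strictly positive.
Answer: DIVERGES — positive cycle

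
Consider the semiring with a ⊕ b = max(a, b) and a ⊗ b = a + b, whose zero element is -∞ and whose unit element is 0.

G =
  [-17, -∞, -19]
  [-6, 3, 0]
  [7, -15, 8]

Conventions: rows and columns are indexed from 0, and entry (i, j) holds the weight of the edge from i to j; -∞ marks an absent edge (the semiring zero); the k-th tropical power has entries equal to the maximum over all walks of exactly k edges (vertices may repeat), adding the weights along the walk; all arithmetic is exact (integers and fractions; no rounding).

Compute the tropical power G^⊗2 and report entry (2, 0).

G^⊗2:
  [-12, -34, -11]
  [7, 6, 8]
  [15, -7, 16]
Key observation: the optimum is the walk 2->2->0, with weight 8 + 7 = 15.
Optimal value attained by: walk 2->2->0.
Answer: (G^⊗2)[2][0] = 15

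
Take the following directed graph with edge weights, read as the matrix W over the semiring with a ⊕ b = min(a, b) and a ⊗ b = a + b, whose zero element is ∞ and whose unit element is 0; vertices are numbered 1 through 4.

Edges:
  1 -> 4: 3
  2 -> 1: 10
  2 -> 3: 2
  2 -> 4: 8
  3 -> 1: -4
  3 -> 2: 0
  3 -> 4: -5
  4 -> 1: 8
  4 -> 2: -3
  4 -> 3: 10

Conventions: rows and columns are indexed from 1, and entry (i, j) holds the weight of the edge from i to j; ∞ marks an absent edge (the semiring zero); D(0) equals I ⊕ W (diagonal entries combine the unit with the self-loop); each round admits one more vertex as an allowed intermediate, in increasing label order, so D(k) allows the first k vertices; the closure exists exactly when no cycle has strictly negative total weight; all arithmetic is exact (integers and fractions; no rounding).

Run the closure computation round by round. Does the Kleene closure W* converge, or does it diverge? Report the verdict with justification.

D(0):
  [0, ∞, ∞, 3]
  [10, 0, 2, 8]
  [-4, 0, 0, -5]
  [8, -3, 10, 0]
D(1):
  [0, ∞, ∞, 3]
  [10, 0, 2, 8]
  [-4, 0, 0, -5]
  [8, -3, 10, 0]
D(2):
  [0, ∞, ∞, 3]
  [10, 0, 2, 8]
  [-4, 0, 0, -5]
  [7, -3, -1, 0]
Detection: at round 3, diagonal entry (4, 4) turns strictly negative.
Key observation: the cycle 4->2->3->1->4 has total weight (-3) + 2 + (-4) + 3, which is strictly negative.
Answer: DIVERGES — negative cycle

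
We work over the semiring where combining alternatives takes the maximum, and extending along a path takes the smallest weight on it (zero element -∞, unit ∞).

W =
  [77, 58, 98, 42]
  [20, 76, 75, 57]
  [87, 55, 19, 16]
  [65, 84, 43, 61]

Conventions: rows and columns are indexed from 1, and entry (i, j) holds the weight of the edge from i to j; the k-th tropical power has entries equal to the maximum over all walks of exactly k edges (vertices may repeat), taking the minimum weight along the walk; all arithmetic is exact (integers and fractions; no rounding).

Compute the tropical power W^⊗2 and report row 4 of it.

W^⊗2:
  [87, 58, 77, 57]
  [75, 76, 75, 57]
  [77, 58, 87, 55]
  [65, 76, 75, 61]
Answer: row 4 of W^⊗2 = [65, 76, 75, 61]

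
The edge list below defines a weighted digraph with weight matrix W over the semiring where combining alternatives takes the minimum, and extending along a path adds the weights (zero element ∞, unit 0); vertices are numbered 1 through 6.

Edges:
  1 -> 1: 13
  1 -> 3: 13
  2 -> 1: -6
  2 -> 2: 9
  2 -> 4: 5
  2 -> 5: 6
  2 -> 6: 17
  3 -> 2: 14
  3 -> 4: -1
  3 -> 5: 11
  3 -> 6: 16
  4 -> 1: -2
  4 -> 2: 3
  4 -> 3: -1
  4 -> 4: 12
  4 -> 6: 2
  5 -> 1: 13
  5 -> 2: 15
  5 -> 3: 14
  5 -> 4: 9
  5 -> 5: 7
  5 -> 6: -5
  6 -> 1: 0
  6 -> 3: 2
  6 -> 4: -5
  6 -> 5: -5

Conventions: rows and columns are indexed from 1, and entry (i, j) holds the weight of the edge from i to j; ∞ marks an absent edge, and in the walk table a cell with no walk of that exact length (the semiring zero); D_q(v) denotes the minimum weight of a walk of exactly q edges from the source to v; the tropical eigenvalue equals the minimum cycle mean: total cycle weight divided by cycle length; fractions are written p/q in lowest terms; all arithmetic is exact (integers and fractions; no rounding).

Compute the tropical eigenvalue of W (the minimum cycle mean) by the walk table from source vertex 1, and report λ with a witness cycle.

q=0: [0, ∞, ∞, ∞, ∞, ∞]
q=1: [13, ∞, 13, ∞, ∞, ∞]
q=2: [26, 27, 26, 12, 24, 29]
q=3: [10, 15, 11, 24, 24, 14]
q=4: [9, 24, 16, 9, 9, 19]
q=5: [7, 12, 8, 14, 14, 4]
q=6: [4, 17, 6, -1, -1, 9]
Optimal cycle mean attained by: cycle 5->6->5, total (-5) + (-5), length 2.
Answer: λ = -5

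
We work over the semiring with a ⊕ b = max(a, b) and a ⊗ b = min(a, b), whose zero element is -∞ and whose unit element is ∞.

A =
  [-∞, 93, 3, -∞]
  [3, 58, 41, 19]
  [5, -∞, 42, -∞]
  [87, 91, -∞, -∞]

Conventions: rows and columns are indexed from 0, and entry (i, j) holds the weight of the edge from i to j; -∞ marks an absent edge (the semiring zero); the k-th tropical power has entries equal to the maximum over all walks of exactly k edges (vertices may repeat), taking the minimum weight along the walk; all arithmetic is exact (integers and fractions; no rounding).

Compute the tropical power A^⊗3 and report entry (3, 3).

A^⊗2:
  [3, 58, 41, 19]
  [19, 58, 41, 19]
  [5, 5, 42, -∞]
  [3, 87, 41, 19]
A^⊗3:
  [19, 58, 41, 19]
  [19, 58, 41, 19]
  [5, 5, 42, 5]
  [19, 58, 41, 19]
Key observation: the optimum is the walk 3->0->1->3, with weight 87 min 93 min 19 = 19.
Optimal value attained by: walk 3->0->1->3.
Answer: (A^⊗3)[3][3] = 19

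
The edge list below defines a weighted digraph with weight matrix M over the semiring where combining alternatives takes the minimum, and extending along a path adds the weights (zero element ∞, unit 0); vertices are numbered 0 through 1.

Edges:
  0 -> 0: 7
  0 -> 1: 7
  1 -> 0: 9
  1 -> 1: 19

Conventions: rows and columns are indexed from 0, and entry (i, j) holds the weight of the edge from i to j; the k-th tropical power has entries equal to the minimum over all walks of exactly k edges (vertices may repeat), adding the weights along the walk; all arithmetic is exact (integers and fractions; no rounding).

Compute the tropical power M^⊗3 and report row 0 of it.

M^⊗2:
  [14, 14]
  [16, 16]
M^⊗3:
  [21, 21]
  [23, 23]
Answer: row 0 of M^⊗3 = [21, 21]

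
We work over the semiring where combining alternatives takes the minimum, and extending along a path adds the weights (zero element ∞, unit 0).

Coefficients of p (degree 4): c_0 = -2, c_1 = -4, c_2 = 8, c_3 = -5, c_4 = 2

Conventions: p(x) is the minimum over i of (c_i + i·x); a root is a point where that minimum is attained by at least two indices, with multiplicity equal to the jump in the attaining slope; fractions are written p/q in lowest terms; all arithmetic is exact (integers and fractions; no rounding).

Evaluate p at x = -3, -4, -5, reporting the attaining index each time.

p(-3) = min(-2+0·(-3)=-2, -4+1·(-3)=-7, 8+2·(-3)=2, -5+3·(-3)=-14, 2+4·(-3)=-10) = -14 (attained by i=3)
p(-4) = min(-2+0·(-4)=-2, -4+1·(-4)=-8, 8+2·(-4)=0, -5+3·(-4)=-17, 2+4·(-4)=-14) = -17 (attained by i=3)
p(-5) = min(-2+0·(-5)=-2, -4+1·(-5)=-9, 8+2·(-5)=-2, -5+3·(-5)=-20, 2+4·(-5)=-18) = -20 (attained by i=3)
Answer: p(-3) = -14; p(-4) = -17; p(-5) = -20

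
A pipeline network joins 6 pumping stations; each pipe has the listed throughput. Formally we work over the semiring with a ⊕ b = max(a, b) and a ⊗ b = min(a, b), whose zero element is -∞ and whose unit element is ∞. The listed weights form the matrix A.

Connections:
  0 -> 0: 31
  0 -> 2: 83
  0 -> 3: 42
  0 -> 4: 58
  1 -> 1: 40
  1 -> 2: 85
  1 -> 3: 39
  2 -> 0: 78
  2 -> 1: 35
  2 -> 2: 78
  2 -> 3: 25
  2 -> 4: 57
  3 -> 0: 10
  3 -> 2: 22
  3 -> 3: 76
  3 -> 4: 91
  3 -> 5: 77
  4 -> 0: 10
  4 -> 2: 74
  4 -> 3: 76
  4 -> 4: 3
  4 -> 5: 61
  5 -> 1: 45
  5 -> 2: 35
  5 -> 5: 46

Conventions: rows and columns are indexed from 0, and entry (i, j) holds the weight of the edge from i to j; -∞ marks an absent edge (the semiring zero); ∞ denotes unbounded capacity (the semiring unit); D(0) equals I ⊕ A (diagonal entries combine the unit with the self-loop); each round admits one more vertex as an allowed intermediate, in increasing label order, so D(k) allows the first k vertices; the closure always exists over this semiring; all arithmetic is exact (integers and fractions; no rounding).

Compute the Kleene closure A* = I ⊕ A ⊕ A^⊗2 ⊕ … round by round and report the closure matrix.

D(0):
  [∞, -∞, 83, 42, 58, -∞]
  [-∞, ∞, 85, 39, -∞, -∞]
  [78, 35, ∞, 25, 57, -∞]
  [10, -∞, 22, ∞, 91, 77]
  [10, -∞, 74, 76, ∞, 61]
  [-∞, 45, 35, -∞, -∞, ∞]
D(1):
  [∞, -∞, 83, 42, 58, -∞]
  [-∞, ∞, 85, 39, -∞, -∞]
  [78, 35, ∞, 42, 58, -∞]
  [10, -∞, 22, ∞, 91, 77]
  [10, -∞, 74, 76, ∞, 61]
  [-∞, 45, 35, -∞, -∞, ∞]
D(2):
  [∞, -∞, 83, 42, 58, -∞]
  [-∞, ∞, 85, 39, -∞, -∞]
  [78, 35, ∞, 42, 58, -∞]
  [10, -∞, 22, ∞, 91, 77]
  [10, -∞, 74, 76, ∞, 61]
  [-∞, 45, 45, 39, -∞, ∞]
D(3):
  [∞, 35, 83, 42, 58, -∞]
  [78, ∞, 85, 42, 58, -∞]
  [78, 35, ∞, 42, 58, -∞]
  [22, 22, 22, ∞, 91, 77]
  [74, 35, 74, 76, ∞, 61]
  [45, 45, 45, 42, 45, ∞]
D(4):
  [∞, 35, 83, 42, 58, 42]
  [78, ∞, 85, 42, 58, 42]
  [78, 35, ∞, 42, 58, 42]
  [22, 22, 22, ∞, 91, 77]
  [74, 35, 74, 76, ∞, 76]
  [45, 45, 45, 42, 45, ∞]
D(5):
  [∞, 35, 83, 58, 58, 58]
  [78, ∞, 85, 58, 58, 58]
  [78, 35, ∞, 58, 58, 58]
  [74, 35, 74, ∞, 91, 77]
  [74, 35, 74, 76, ∞, 76]
  [45, 45, 45, 45, 45, ∞]
D(6):
  [∞, 45, 83, 58, 58, 58]
  [78, ∞, 85, 58, 58, 58]
  [78, 45, ∞, 58, 58, 58]
  [74, 45, 74, ∞, 91, 77]
  [74, 45, 74, 76, ∞, 76]
  [45, 45, 45, 45, 45, ∞]
Answer: A* = [[∞, 45, 83, 58, 58, 58], [78, ∞, 85, 58, 58, 58], [78, 45, ∞, 58, 58, 58], [74, 45, 74, ∞, 91, 77], [74, 45, 74, 76, ∞, 76], [45, 45, 45, 45, 45, ∞]]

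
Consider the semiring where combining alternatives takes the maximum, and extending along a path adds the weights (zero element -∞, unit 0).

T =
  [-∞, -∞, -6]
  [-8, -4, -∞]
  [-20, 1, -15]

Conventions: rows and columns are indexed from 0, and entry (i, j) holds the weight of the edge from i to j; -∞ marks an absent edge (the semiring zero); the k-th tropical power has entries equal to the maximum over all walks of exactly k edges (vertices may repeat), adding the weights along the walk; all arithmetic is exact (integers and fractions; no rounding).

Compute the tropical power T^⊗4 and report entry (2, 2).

T^⊗2:
  [-26, -5, -21]
  [-12, -8, -14]
  [-7, -3, -26]
T^⊗3:
  [-13, -9, -32]
  [-16, -12, -18]
  [-11, -7, -13]
T^⊗4:
  [-17, -13, -19]
  [-20, -16, -22]
  [-15, -11, -17]
Key observation: the optimum is the walk 2->1->1->0->2, with weight 1 + (-4) + (-8) + (-6) = -17.
Optimal value attained by: walk 2->1->1->0->2.
Answer: (T^⊗4)[2][2] = -17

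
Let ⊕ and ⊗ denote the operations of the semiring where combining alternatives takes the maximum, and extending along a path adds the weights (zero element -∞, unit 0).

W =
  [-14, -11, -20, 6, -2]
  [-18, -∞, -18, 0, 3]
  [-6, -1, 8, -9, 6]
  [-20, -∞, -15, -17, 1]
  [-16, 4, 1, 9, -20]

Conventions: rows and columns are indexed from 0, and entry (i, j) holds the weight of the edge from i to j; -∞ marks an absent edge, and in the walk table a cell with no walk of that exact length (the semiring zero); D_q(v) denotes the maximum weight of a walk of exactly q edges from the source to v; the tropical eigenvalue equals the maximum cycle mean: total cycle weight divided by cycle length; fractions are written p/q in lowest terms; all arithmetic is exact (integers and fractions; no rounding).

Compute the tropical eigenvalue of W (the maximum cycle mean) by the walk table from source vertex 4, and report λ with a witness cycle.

q=0: [-∞, -∞, -∞, -∞, 0]
q=1: [-16, 4, 1, 9, -20]
q=2: [-5, 0, 9, 4, 10]
q=3: [3, 14, 17, 19, 15]
q=4: [11, 19, 25, 24, 23]
q=5: [19, 27, 33, 32, 31]
Optimal cycle mean attained by: cycle 2->2, total 8, length 1.
Answer: λ = 8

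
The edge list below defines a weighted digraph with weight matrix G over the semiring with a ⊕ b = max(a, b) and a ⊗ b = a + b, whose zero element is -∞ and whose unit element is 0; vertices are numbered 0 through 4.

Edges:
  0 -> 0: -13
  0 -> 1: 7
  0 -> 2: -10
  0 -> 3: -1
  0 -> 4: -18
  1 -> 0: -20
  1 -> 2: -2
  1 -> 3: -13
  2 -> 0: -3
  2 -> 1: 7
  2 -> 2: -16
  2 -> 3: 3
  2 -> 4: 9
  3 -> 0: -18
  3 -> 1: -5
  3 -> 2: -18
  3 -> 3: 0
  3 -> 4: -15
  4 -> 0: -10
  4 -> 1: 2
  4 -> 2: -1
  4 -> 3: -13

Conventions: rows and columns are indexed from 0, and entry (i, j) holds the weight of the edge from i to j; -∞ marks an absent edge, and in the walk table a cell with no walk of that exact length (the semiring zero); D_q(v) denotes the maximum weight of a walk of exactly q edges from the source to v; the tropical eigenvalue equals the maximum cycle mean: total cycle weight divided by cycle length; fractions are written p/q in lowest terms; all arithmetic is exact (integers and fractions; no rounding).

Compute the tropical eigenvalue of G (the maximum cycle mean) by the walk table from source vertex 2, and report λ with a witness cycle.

q=0: [-∞, -∞, 0, -∞, -∞]
q=1: [-3, 7, -16, 3, 9]
q=2: [-1, 11, 8, 3, -7]
q=3: [5, 15, 9, 11, 17]
q=4: [7, 19, 16, 12, 18]
q=5: [13, 23, 17, 19, 25]
Optimal cycle mean attained by: cycle 2->4->2, total 9 + (-1), length 2.
Answer: λ = 4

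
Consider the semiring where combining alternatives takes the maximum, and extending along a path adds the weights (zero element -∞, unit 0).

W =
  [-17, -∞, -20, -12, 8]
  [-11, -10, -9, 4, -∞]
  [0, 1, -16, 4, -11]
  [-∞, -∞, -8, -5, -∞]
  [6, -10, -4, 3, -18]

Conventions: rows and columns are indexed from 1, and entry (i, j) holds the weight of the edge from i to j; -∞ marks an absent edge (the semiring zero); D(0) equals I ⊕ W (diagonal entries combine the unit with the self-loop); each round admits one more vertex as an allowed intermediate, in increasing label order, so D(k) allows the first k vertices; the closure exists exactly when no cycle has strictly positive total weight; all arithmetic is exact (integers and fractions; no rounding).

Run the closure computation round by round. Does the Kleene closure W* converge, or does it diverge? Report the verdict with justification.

D(0):
  [0, -∞, -20, -12, 8]
  [-11, 0, -9, 4, -∞]
  [0, 1, 0, 4, -11]
  [-∞, -∞, -8, 0, -∞]
  [6, -10, -4, 3, 0]
Detection: at round 1, diagonal entry (5, 5) turns strictly positive.
Key observation: the cycle 5->1->5 has total weight 6 + 8, which is strictly positive.
Answer: DIVERGES — positive cycle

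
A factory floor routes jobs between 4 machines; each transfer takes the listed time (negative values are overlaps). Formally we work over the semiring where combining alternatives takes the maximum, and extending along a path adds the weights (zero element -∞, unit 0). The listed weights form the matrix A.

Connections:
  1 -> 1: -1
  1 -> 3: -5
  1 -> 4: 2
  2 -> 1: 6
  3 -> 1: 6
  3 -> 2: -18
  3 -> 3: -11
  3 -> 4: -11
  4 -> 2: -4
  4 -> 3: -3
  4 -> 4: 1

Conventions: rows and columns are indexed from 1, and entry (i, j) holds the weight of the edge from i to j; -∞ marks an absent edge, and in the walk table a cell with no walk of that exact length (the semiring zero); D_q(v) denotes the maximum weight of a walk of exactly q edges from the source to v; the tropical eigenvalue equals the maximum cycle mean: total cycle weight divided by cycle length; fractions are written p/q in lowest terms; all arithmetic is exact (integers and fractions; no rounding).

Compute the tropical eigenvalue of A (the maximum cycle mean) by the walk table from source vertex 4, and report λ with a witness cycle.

q=0: [-∞, -∞, -∞, 0]
q=1: [-∞, -4, -3, 1]
q=2: [3, -3, -2, 2]
q=3: [4, -2, -1, 5]
q=4: [5, 1, 2, 6]
Optimal cycle mean attained by: cycle 1->4->3->1, total 2 + (-3) + 6, length 3.
Answer: λ = 5/3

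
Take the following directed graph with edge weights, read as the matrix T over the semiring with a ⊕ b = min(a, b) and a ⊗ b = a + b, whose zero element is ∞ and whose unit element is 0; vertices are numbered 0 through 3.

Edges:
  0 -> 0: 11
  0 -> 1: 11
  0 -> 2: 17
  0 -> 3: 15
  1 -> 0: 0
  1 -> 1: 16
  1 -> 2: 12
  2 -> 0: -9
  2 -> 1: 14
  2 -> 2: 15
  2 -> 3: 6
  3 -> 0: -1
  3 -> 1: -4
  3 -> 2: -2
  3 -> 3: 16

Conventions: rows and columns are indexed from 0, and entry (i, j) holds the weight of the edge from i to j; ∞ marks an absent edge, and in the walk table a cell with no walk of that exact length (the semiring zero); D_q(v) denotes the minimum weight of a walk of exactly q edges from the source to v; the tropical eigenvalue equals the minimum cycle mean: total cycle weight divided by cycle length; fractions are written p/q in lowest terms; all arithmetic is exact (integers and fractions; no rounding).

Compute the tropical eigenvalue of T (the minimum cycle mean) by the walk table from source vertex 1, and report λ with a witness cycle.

q=0: [∞, 0, ∞, ∞]
q=1: [0, 16, 12, ∞]
q=2: [3, 11, 17, 15]
q=3: [8, 11, 13, 18]
q=4: [4, 14, 16, 19]
Optimal cycle mean attained by: cycle 0->3->2->0, total 15 + (-2) + (-9), length 3.
Answer: λ = 4/3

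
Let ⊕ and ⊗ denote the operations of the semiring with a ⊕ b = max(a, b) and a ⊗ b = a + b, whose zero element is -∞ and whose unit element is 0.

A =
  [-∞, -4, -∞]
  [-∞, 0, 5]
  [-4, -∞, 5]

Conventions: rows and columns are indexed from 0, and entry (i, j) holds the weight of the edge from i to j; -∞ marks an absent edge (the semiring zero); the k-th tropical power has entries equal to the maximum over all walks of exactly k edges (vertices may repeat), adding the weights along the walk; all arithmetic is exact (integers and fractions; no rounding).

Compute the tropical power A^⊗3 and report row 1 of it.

A^⊗2:
  [-∞, -4, 1]
  [1, 0, 10]
  [1, -8, 10]
A^⊗3:
  [-3, -4, 6]
  [6, 0, 15]
  [6, -3, 15]
Answer: row 1 of A^⊗3 = [6, 0, 15]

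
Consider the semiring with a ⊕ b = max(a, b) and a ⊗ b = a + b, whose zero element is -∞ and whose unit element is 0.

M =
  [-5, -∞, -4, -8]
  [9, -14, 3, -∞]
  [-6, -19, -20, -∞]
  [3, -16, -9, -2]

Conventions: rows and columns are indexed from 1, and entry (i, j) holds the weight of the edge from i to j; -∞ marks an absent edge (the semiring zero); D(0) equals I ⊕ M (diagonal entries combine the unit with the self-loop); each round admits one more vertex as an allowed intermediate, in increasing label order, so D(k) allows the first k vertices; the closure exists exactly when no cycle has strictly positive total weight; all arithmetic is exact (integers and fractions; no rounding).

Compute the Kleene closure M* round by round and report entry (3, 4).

D(0):
  [0, -∞, -4, -8]
  [9, 0, 3, -∞]
  [-6, -19, 0, -∞]
  [3, -16, -9, 0]
D(1):
  [0, -∞, -4, -8]
  [9, 0, 5, 1]
  [-6, -19, 0, -14]
  [3, -16, -1, 0]
D(2):
  [0, -∞, -4, -8]
  [9, 0, 5, 1]
  [-6, -19, 0, -14]
  [3, -16, -1, 0]
D(3):
  [0, -23, -4, -8]
  [9, 0, 5, 1]
  [-6, -19, 0, -14]
  [3, -16, -1, 0]
D(4):
  [0, -23, -4, -8]
  [9, 0, 5, 1]
  [-6, -19, 0, -14]
  [3, -16, -1, 0]
Answer: M*[3][4] = -14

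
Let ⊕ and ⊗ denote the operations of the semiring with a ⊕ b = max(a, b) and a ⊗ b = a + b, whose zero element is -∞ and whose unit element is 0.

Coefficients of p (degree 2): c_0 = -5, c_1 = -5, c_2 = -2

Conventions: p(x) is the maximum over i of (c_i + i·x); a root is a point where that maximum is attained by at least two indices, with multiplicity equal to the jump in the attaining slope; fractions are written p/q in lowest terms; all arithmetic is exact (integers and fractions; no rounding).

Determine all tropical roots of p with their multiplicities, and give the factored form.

hull edge (i=0, c=-5) to (i=2, c=-2): slope 3/2, span 2
Factored form: p(x) = -2 ⊗ (x ⊕ (-3/2)) ⊗ (x ⊕ (-3/2))
Answer: roots = -3/2 (mult 2)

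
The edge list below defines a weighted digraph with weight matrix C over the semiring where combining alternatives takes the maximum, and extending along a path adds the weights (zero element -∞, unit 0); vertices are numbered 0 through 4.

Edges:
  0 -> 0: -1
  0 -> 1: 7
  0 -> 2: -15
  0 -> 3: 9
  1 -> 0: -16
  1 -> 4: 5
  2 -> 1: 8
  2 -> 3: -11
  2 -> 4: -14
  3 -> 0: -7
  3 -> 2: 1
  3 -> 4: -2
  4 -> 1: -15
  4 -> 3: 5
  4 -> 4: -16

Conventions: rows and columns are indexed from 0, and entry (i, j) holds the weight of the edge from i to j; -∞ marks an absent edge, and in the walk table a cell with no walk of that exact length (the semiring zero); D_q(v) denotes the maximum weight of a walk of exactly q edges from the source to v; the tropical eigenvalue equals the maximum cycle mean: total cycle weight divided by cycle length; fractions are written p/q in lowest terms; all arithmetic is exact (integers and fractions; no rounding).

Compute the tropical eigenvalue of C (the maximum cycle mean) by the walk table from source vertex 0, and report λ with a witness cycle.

q=0: [0, -∞, -∞, -∞, -∞]
q=1: [-1, 7, -15, 9, -∞]
q=2: [2, 6, 10, 8, 12]
q=3: [1, 18, 9, 17, 11]
q=4: [10, 17, 18, 16, 23]
q=5: [9, 26, 17, 28, 22]
Optimal cycle mean attained by: cycle 1->4->3->2->1, total 5 + 5 + 1 + 8, length 4.
Answer: λ = 19/4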